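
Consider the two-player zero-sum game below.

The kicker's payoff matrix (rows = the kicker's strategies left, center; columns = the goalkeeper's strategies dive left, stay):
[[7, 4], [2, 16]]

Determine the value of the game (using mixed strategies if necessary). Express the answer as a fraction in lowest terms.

104/17

Row minima are 4 and 2, so the kicker's maximin is 4; column maxima are 7 and 16, so the goalkeeper's minimax is 7. These differ, so the equilibrium is in mixed strategies.
Let the kicker play left with probability p. The goalkeeper is indifferent when 7p + 2(1−p) = 4p + 16(1−p), giving p = 14/17.
Let the goalkeeper play dive left with probability q. The kicker is indifferent when 7q + 4(1−q) = 2q + 16(1−q), giving q = 12/17.
The value is 7·(12/17) + (4)·(5/17) = 104/17.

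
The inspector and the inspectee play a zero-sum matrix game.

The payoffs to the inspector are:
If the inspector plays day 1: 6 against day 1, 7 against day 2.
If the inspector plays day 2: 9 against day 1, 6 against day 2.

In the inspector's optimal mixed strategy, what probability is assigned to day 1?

3/4

Row minima are 6 and 6, so the inspector's maximin is 6; column maxima are 9 and 7, so the inspectee's minimax is 7. These differ, so the equilibrium is in mixed strategies.
Let the inspector play day 1 with probability p. The inspectee is indifferent when 6p + 9(1−p) = 7p + 6(1−p), giving p = 3/4.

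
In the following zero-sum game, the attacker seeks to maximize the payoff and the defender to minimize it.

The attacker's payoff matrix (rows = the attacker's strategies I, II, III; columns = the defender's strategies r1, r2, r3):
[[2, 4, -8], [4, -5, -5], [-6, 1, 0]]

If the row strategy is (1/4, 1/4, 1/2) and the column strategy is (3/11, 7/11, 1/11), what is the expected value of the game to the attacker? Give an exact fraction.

-6/11

Against (3/11, 7/11, 1/11), each row's expected payoff is I: 26/11; II: -28/11; III: -1.
Taking the (1/4, 1/4, 1/2)-weighted average: (1/4)·(26/11) + (1/4)·(-28/11) + (1/2)·(-1) = -6/11.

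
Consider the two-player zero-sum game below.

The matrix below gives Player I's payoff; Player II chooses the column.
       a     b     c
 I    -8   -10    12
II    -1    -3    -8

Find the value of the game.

Column a is strictly dominated by b for Player II (it gives Player I more in every row).
The remaining 2×2 game on (I, II) × (b, c) has no saddle point. Let Player I play I with probability p; indifference gives −10p − 3(1−p) = 12p − 8(1−p), so p = 5/27.
Similarly Player II's optimal q on b is 20/27, and the value is -10·(20/27) + (12)·(7/27) = -116/27.

-116/27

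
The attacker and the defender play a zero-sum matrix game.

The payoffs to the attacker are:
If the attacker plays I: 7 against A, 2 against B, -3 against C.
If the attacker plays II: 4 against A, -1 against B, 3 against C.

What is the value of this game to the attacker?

Column A is strictly dominated by B for the defender (it gives the attacker more in every row).
The remaining 2×2 game on (I, II) × (B, C) has no saddle point. Let the attacker play I with probability p; indifference gives 2p − (1−p) = −3p + 3(1−p), so p = 4/9.
Similarly the defender's optimal q on B is 2/3, and the value is 2·(2/3) + (-3)·(1/3) = 1/3.

1/3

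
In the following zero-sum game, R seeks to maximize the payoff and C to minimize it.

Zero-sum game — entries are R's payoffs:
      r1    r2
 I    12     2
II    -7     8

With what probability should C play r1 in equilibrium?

Row minima are 2 and -7, so R's maximin is 2; column maxima are 12 and 8, so C's minimax is 8. These differ, so the equilibrium is in mixed strategies.
Let C play r1 with probability q. R is indifferent when 12q + 2(1−q) = −7q + 8(1−q), giving q = 6/25.

6/25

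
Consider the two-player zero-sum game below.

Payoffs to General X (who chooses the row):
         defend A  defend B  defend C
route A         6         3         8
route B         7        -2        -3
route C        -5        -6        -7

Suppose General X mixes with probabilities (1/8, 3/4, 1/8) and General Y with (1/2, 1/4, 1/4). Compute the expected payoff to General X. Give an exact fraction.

27/16

Against (1/2, 1/4, 1/4), each row's expected payoff is route A: 23/4; route B: 9/4; route C: -23/4.
Taking the (1/8, 3/4, 1/8)-weighted average: (1/8)·(23/4) + (3/4)·(9/4) + (1/8)·(-23/4) = 27/16.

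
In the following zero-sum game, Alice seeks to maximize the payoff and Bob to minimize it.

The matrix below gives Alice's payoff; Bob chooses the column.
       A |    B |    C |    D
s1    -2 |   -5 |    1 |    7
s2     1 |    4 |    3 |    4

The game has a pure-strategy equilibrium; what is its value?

1

Row minima: -5, 1 → Alice's maximin is 1.
Column maxima: 1, 4, 3, 7 → Bob's minimax is 1.
They coincide at (s2, A), so the value is 1.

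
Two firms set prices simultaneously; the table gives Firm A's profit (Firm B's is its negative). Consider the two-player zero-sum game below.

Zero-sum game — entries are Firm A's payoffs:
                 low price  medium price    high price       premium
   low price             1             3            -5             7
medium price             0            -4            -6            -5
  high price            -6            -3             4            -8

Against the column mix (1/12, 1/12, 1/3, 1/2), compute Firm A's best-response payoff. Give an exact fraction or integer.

13/6

low price: (1)·(1/12) + (3)·(1/12) + (-5)·(1/3) + (7)·(1/2) = 13/6.
medium price: (0)·(1/12) + (-4)·(1/12) + (-6)·(1/3) + (-5)·(1/2) = -29/6.
high price: (-6)·(1/12) + (-3)·(1/12) + (4)·(1/3) + (-8)·(1/2) = -41/12.
The best pure response is low price with expected payoff 13/6.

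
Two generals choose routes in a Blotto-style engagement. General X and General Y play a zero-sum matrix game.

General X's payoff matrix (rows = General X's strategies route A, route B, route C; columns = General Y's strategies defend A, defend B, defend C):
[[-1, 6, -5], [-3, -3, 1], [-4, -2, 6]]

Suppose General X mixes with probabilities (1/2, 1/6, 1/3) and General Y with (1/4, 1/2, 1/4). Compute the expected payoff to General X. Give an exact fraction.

Against (1/4, 1/2, 1/4), each row's expected payoff is route A: 3/2; route B: -2; route C: -1/2.
Taking the (1/2, 1/6, 1/3)-weighted average: (1/2)·(3/2) + (1/6)·(-2) + (1/3)·(-1/2) = 1/4.

1/4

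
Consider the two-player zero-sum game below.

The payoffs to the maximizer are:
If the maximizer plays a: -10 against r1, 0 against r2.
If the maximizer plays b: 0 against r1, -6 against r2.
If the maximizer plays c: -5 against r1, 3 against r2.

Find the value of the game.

Row a is strictly dominated by row c, so the maximizer never plays it.
The remaining 2×2 game on (b, c) × (r1, r2) has no saddle point. Let the maximizer play b with probability p; indifference gives −5(1−p) = −6p + 3(1−p), so p = 4/7.
Similarly the minimizer's optimal q on r1 is 9/14, and the value is 0·(9/14) + (-6)·(5/14) = -15/7.

-15/7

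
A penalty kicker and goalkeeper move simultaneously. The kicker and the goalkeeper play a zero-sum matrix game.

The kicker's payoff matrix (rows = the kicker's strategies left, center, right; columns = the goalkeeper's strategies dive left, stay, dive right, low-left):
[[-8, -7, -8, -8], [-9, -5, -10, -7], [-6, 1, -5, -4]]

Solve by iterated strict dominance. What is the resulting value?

Column stay is strictly dominated by dive left for the goalkeeper (-8<-7, -9<-5, -6<1); eliminate stay.
Row left is strictly dominated by row right (-6>-8, -5>-8, -4>-8); eliminate left.
Column low-left is strictly dominated by dive left for the goalkeeper (-9<-7, -6<-4); eliminate low-left.
Row center is strictly dominated by row right (-6>-9, -5>-10); eliminate center.
Column dive right is strictly dominated by dive left for the goalkeeper (-6<-5); eliminate dive right.
Only (right, dive left) remains, with payoff -6.

-6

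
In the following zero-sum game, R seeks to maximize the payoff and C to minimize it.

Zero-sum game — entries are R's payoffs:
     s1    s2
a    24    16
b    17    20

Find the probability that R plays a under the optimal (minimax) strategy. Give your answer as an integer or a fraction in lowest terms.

3/11

Row minima are 16 and 17, so R's maximin is 17; column maxima are 24 and 20, so C's minimax is 20. These differ, so the equilibrium is in mixed strategies.
Let R play a with probability p. C is indifferent when 24p + 17(1−p) = 16p + 20(1−p), giving p = 3/11.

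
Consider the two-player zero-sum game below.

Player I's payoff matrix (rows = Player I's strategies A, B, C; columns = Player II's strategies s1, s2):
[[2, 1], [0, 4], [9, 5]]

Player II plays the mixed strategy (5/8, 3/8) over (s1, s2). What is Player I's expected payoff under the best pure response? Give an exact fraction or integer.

15/2

A: (2)·(5/8) + (1)·(3/8) = 13/8.
B: (0)·(5/8) + (4)·(3/8) = 3/2.
C: (9)·(5/8) + (5)·(3/8) = 15/2.
The best pure response is C with expected payoff 15/2.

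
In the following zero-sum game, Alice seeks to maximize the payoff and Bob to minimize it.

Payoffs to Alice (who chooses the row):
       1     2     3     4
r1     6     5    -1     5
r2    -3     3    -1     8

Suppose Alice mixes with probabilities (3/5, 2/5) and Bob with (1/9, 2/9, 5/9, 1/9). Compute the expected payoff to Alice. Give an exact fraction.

Against (1/9, 2/9, 5/9, 1/9), each row's expected payoff is r1: 16/9; r2: 2/3.
Taking the (3/5, 2/5)-weighted average: (3/5)·(16/9) + (2/5)·(2/3) = 4/3.

4/3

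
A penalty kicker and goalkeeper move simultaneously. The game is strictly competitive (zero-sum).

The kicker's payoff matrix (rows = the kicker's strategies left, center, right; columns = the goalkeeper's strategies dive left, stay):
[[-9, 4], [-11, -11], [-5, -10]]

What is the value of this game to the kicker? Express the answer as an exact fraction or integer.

-55/9

Row center is strictly dominated by row right, so the kicker never plays it.
The remaining 2×2 game on (left, right) × (dive left, stay) has no saddle point. Let the kicker play left with probability p; indifference gives −9p − 5(1−p) = 4p − 10(1−p), so p = 5/18.
Similarly the goalkeeper's optimal q on dive left is 7/9, and the value is -9·(7/9) + (4)·(2/9) = -55/9.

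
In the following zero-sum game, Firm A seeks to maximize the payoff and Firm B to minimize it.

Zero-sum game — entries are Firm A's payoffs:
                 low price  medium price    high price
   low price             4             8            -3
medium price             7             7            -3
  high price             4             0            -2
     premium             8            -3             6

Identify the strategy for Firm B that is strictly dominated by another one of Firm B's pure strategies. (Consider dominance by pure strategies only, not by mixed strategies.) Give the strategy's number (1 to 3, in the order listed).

Firm B prefers columns that give Firm A less. Compare low price with high price: -3 < 4, -3 < 7, -2 < 4, 6 < 8.
So high price strictly dominates low price for Firm B; low price is strictly dominated.

1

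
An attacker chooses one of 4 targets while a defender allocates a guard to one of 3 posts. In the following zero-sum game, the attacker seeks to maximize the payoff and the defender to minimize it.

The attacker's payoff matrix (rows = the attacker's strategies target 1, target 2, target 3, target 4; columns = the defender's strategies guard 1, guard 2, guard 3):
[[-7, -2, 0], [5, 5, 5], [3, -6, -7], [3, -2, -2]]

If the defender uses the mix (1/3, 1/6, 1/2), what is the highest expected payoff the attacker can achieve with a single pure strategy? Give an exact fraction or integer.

target 1: (-7)·(1/3) + (-2)·(1/6) + (0)·(1/2) = -8/3.
target 2: (5)·(1/3) + (5)·(1/6) + (5)·(1/2) = 5.
target 3: (3)·(1/3) + (-6)·(1/6) + (-7)·(1/2) = -7/2.
target 4: (3)·(1/3) + (-2)·(1/6) + (-2)·(1/2) = -1/3.
The best pure response is target 2 with expected payoff 5.

5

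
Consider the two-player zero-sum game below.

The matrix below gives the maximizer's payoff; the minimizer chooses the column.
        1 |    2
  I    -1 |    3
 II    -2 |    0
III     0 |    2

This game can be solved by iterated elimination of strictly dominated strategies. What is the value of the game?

0

Column 2 is strictly dominated by 1 for the minimizer (-1<3, -2<0, 0<2); eliminate 2.
Row I is strictly dominated by row III (0>-1); eliminate I.
Row II is strictly dominated by row III (0>-2); eliminate II.
Only (III, 1) remains, with payoff 0.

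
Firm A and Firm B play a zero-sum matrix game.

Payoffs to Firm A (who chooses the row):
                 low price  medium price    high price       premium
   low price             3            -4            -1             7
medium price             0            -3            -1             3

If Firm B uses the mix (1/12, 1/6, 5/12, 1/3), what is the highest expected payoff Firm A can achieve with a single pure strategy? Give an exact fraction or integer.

3/2

low price: (3)·(1/12) + (-4)·(1/6) + (-1)·(5/12) + (7)·(1/3) = 3/2.
medium price: (0)·(1/12) + (-3)·(1/6) + (-1)·(5/12) + (3)·(1/3) = 1/12.
The best pure response is low price with expected payoff 3/2.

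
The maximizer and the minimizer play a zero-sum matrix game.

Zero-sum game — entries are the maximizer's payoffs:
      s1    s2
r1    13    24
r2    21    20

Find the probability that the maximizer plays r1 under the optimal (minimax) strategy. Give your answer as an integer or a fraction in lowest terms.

Row minima are 13 and 20, so the maximizer's maximin is 20; column maxima are 21 and 24, so the minimizer's minimax is 21. These differ, so the equilibrium is in mixed strategies.
Let the maximizer play r1 with probability p. The minimizer is indifferent when 13p + 21(1−p) = 24p + 20(1−p), giving p = 1/12.

1/12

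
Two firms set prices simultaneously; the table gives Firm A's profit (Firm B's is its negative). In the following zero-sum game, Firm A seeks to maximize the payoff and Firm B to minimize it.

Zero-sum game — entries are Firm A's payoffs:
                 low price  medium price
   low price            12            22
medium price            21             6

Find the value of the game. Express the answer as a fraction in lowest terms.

78/5

Row minima are 12 and 6, so Firm A's maximin is 12; column maxima are 21 and 22, so Firm B's minimax is 21. These differ, so the equilibrium is in mixed strategies.
Let Firm A play low price with probability p. Firm B is indifferent when 12p + 21(1−p) = 22p + 6(1−p), giving p = 3/5.
Let Firm B play low price with probability q. Firm A is indifferent when 12q + 22(1−q) = 21q + 6(1−q), giving q = 16/25.
The value is 12·(16/25) + (22)·(9/25) = 78/5.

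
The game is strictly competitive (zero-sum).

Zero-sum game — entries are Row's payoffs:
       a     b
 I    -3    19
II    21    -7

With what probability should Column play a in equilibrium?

13/25

Row minima are -3 and -7, so Row's maximin is -3; column maxima are 21 and 19, so Column's minimax is 19. These differ, so the equilibrium is in mixed strategies.
Let Column play a with probability q. Row is indifferent when −3q + 19(1−q) = 21q − 7(1−q), giving q = 13/25.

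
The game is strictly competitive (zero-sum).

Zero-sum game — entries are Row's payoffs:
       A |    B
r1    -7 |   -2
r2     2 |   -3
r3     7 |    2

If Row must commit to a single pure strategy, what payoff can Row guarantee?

2

The worst-case payoff for each row is r1: -7, r2: -3, r3: 2.
The best of these is 2.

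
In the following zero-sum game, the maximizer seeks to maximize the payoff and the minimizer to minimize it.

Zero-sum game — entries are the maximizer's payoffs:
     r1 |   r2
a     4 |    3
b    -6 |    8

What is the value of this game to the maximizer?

10/3

Row minima are 3 and -6, so the maximizer's maximin is 3; column maxima are 4 and 8, so the minimizer's minimax is 4. These differ, so the equilibrium is in mixed strategies.
Let the maximizer play a with probability p. The minimizer is indifferent when 4p − 6(1−p) = 3p + 8(1−p), giving p = 14/15.
Let the minimizer play r1 with probability q. The maximizer is indifferent when 4q + 3(1−q) = −6q + 8(1−q), giving q = 1/3.
The value is 4·(1/3) + (3)·(2/3) = 10/3.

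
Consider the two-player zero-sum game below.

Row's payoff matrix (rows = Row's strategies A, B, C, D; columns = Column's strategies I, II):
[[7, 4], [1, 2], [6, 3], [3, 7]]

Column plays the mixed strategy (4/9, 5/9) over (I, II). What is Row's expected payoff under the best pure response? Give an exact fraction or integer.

16/3

A: (7)·(4/9) + (4)·(5/9) = 16/3.
B: (1)·(4/9) + (2)·(5/9) = 14/9.
C: (6)·(4/9) + (3)·(5/9) = 13/3.
D: (3)·(4/9) + (7)·(5/9) = 47/9.
The best pure response is A with expected payoff 16/3.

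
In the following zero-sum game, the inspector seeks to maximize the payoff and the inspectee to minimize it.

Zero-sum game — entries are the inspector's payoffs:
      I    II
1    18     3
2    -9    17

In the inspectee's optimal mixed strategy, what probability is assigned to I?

14/41

Row minima are 3 and -9, so the inspector's maximin is 3; column maxima are 18 and 17, so the inspectee's minimax is 17. These differ, so the equilibrium is in mixed strategies.
Let the inspectee play I with probability q. The inspector is indifferent when 18q + 3(1−q) = −9q + 17(1−q), giving q = 14/41.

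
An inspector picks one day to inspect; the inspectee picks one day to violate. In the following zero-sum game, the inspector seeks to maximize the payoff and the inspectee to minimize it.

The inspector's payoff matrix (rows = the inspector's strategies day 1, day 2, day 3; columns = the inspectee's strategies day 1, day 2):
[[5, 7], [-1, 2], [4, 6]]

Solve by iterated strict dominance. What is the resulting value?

Column day 2 is strictly dominated by day 1 for the inspectee (5<7, -1<2, 4<6); eliminate day 2.
Row day 2 is strictly dominated by row day 1 (5>-1); eliminate day 2.
Row day 3 is strictly dominated by row day 1 (5>4); eliminate day 3.
Only (day 1, day 1) remains, with payoff 5.

5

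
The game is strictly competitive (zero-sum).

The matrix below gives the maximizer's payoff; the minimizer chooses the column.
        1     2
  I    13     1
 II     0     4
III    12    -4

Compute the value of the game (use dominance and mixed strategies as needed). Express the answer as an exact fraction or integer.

Row III is strictly dominated by row I, so the maximizer never plays it.
The remaining 2×2 game on (I, II) × (1, 2) has no saddle point. Let the maximizer play I with probability p; indifference gives 13p = p + 4(1−p), so p = 1/4.
Similarly the minimizer's optimal q on 1 is 3/16, and the value is 13·(3/16) + (1)·(13/16) = 13/4.

13/4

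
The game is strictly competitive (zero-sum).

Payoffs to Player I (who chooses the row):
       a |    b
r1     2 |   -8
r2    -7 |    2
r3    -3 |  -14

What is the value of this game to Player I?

Row r3 is strictly dominated by row r1, so Player I never plays it.
The remaining 2×2 game on (r1, r2) × (a, b) has no saddle point. Let Player I play r1 with probability p; indifference gives 2p − 7(1−p) = −8p + 2(1−p), so p = 9/19.
Similarly Player II's optimal q on a is 10/19, and the value is 2·(10/19) + (-8)·(9/19) = -52/19.

-52/19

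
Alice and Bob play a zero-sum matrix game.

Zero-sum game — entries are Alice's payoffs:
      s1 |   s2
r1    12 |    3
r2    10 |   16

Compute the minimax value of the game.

54/5

Row minima are 3 and 10, so Alice's maximin is 10; column maxima are 12 and 16, so Bob's minimax is 12. These differ, so the equilibrium is in mixed strategies.
Let Alice play r1 with probability p. Bob is indifferent when 12p + 10(1−p) = 3p + 16(1−p), giving p = 2/5.
Let Bob play s1 with probability q. Alice is indifferent when 12q + 3(1−q) = 10q + 16(1−q), giving q = 13/15.
The value is 12·(13/15) + (3)·(2/15) = 54/5.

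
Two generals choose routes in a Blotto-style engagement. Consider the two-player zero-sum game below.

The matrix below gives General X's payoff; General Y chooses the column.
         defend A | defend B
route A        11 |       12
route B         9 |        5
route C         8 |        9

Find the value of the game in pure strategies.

Row minima: 11, 5, 8 → General X's maximin is 11.
Column maxima: 11, 12 → General Y's minimax is 11.
They coincide at (route A, defend A), so the value is 11.

11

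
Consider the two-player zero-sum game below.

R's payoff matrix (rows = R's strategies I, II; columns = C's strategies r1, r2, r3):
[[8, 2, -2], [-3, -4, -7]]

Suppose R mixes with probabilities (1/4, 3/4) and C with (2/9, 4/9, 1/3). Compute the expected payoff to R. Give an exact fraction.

-37/12

Against (2/9, 4/9, 1/3), each row's expected payoff is I: 2; II: -43/9.
Taking the (1/4, 3/4)-weighted average: (1/4)·(2) + (3/4)·(-43/9) = -37/12.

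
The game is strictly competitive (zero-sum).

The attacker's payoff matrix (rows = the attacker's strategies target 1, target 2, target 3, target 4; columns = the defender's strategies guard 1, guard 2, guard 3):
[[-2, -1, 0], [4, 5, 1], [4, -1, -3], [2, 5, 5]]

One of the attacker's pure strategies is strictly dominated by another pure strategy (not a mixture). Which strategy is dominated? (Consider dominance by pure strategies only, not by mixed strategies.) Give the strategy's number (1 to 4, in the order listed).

Compare target 1 with target 2: 4 > -2, 5 > -1, 1 > 0.
So target 2 strictly dominates target 1 for the attacker; target 1 is strictly dominated.

1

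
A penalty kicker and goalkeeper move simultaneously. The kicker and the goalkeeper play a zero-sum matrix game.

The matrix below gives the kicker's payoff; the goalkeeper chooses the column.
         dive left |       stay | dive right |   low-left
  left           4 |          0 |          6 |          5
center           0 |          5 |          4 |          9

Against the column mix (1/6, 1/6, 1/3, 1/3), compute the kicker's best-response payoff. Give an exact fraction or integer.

31/6

left: (4)·(1/6) + (0)·(1/6) + (6)·(1/3) + (5)·(1/3) = 13/3.
center: (0)·(1/6) + (5)·(1/6) + (4)·(1/3) + (9)·(1/3) = 31/6.
The best pure response is center with expected payoff 31/6.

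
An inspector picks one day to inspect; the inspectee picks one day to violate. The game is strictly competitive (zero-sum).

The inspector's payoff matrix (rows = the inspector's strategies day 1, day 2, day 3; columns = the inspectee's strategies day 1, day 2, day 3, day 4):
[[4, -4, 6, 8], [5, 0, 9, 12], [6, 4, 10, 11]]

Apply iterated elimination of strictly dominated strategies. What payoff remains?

4

Row day 1 is strictly dominated by row day 2 (5>4, 0>-4, 9>6, 12>8); eliminate day 1.
Column day 3 is strictly dominated by day 1 for the inspectee (5<9, 6<10); eliminate day 3.
Column day 4 is strictly dominated by day 1 for the inspectee (5<12, 6<11); eliminate day 4.
Row day 2 is strictly dominated by row day 3 (6>5, 4>0); eliminate day 2.
Column day 1 is strictly dominated by day 2 for the inspectee (4<6); eliminate day 1.
Only (day 3, day 2) remains, with payoff 4.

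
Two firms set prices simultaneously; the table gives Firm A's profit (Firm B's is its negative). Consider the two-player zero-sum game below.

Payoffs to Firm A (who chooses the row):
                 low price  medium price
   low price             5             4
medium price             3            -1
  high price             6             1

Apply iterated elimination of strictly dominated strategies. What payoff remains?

4

Row medium price is strictly dominated by row low price (5>3, 4>-1); eliminate medium price.
Column low price is strictly dominated by medium price for Firm B (4<5, 1<6); eliminate low price.
Row high price is strictly dominated by row low price (4>1); eliminate high price.
Only (low price, medium price) remains, with payoff 4.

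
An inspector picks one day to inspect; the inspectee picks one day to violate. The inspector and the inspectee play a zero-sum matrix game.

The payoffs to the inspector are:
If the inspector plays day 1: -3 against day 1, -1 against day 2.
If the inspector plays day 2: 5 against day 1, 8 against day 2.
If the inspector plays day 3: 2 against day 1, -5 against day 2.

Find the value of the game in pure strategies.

Row minima: -3, 5, -5 → the inspector's maximin is 5.
Column maxima: 5, 8 → the inspectee's minimax is 5.
They coincide at (day 2, day 1), so the value is 5.

5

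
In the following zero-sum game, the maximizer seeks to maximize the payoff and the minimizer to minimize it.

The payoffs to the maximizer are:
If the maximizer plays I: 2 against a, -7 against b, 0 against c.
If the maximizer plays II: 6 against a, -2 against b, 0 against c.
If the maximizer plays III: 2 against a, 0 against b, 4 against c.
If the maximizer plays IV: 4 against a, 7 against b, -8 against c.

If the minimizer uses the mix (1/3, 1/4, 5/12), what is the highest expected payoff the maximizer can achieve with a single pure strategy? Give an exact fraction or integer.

7/3

I: (2)·(1/3) + (-7)·(1/4) + (0)·(5/12) = -13/12.
II: (6)·(1/3) + (-2)·(1/4) + (0)·(5/12) = 3/2.
III: (2)·(1/3) + (0)·(1/4) + (4)·(5/12) = 7/3.
IV: (4)·(1/3) + (7)·(1/4) + (-8)·(5/12) = -1/4.
The best pure response is III with expected payoff 7/3.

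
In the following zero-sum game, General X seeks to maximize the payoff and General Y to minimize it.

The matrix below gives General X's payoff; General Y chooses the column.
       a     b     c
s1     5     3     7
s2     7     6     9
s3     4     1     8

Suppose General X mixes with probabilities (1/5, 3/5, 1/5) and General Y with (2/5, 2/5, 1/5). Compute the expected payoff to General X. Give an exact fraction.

146/25

Against (2/5, 2/5, 1/5), each row's expected payoff is s1: 23/5; s2: 7; s3: 18/5.
Taking the (1/5, 3/5, 1/5)-weighted average: (1/5)·(23/5) + (3/5)·(7) + (1/5)·(18/5) = 146/25.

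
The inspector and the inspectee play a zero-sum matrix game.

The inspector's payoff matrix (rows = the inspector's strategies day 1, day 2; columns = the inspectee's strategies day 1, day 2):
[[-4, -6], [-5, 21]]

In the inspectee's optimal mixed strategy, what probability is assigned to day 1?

Row minima are -6 and -5, so the inspector's maximin is -5; column maxima are -4 and 21, so the inspectee's minimax is -4. These differ, so the equilibrium is in mixed strategies.
Let the inspectee play day 1 with probability q. The inspector is indifferent when −4q − 6(1−q) = −5q + 21(1−q), giving q = 27/28.

27/28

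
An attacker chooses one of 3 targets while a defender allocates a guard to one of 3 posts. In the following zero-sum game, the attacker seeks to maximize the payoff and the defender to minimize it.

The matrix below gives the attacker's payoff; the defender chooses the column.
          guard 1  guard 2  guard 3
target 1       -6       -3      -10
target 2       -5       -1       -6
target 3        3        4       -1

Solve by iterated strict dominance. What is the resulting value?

Row target 2 is strictly dominated by row target 3 (3>-5, 4>-1, -1>-6); eliminate target 2.
Row target 1 is strictly dominated by row target 3 (3>-6, 4>-3, -1>-10); eliminate target 1.
Column guard 2 is strictly dominated by guard 1 for the defender (3<4); eliminate guard 2.
Column guard 1 is strictly dominated by guard 3 for the defender (-1<3); eliminate guard 1.
Only (target 3, guard 3) remains, with payoff -1.

-1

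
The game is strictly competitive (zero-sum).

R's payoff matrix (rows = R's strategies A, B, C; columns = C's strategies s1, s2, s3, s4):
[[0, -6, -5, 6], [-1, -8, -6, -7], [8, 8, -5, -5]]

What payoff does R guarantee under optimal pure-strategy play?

-5

Row minima: -6, -8, -5 → R's maximin is -5.
Column maxima: 8, 8, -5, 6 → C's minimax is -5.
They coincide at (C, s3), so the value is -5.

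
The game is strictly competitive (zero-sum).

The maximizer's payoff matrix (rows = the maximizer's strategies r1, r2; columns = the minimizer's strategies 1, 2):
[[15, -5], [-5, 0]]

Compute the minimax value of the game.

-1

Row minima are -5 and -5, so the maximizer's maximin is -5; column maxima are 15 and 0, so the minimizer's minimax is 0. These differ, so the equilibrium is in mixed strategies.
Let the maximizer play r1 with probability p. The minimizer is indifferent when 15p − 5(1−p) = −5p, giving p = 1/5.
Let the minimizer play 1 with probability q. The maximizer is indifferent when 15q − 5(1−q) = −5q, giving q = 1/5.
The value is 15·(1/5) + (-5)·(4/5) = -1.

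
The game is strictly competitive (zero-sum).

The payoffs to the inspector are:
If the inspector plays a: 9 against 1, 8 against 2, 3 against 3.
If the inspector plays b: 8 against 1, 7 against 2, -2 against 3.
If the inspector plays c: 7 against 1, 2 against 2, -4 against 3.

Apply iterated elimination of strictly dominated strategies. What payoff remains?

Column 1 is strictly dominated by 2 for the inspectee (8<9, 7<8, 2<7); eliminate 1.
Row c is strictly dominated by row a (8>2, 3>-4); eliminate c.
Row b is strictly dominated by row a (8>7, 3>-2); eliminate b.
Column 2 is strictly dominated by 3 for the inspectee (3<8); eliminate 2.
Only (a, 3) remains, with payoff 3.

3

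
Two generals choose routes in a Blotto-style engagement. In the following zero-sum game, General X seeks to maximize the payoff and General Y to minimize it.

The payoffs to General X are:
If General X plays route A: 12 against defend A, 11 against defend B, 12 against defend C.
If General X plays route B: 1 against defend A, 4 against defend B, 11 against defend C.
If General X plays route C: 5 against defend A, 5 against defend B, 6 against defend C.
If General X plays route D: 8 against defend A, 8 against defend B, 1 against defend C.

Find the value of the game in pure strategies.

11

Row minima: 11, 1, 5, 1 → General X's maximin is 11.
Column maxima: 12, 11, 12 → General Y's minimax is 11.
They coincide at (route A, defend B), so the value is 11.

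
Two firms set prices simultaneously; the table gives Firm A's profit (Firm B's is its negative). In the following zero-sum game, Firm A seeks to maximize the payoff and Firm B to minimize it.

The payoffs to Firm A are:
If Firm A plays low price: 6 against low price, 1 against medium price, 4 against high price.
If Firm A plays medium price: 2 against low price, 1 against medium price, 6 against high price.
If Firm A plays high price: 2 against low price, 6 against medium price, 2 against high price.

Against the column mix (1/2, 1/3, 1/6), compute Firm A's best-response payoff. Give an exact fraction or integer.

low price: (6)·(1/2) + (1)·(1/3) + (4)·(1/6) = 4.
medium price: (2)·(1/2) + (1)·(1/3) + (6)·(1/6) = 7/3.
high price: (2)·(1/2) + (6)·(1/3) + (2)·(1/6) = 10/3.
The best pure response is low price with expected payoff 4.

4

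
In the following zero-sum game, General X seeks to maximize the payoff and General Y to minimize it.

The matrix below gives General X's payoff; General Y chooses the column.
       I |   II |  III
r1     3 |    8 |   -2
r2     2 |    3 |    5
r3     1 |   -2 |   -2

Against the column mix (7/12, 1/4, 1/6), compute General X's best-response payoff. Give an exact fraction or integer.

41/12

r1: (3)·(7/12) + (8)·(1/4) + (-2)·(1/6) = 41/12.
r2: (2)·(7/12) + (3)·(1/4) + (5)·(1/6) = 11/4.
r3: (1)·(7/12) + (-2)·(1/4) + (-2)·(1/6) = -1/4.
The best pure response is r1 with expected payoff 41/12.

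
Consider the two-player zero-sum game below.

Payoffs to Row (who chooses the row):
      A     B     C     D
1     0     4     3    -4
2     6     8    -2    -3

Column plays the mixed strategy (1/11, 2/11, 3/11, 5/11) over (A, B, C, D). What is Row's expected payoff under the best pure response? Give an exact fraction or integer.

1: (0)·(1/11) + (4)·(2/11) + (3)·(3/11) + (-4)·(5/11) = -3/11.
2: (6)·(1/11) + (8)·(2/11) + (-2)·(3/11) + (-3)·(5/11) = 1/11.
The best pure response is 2 with expected payoff 1/11.

1/11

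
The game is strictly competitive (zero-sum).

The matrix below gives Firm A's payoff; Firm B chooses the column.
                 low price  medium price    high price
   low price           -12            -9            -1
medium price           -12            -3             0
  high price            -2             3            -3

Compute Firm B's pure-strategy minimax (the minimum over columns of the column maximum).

-2

The worst case (largest entry) in each column is low price: -2, medium price: 3, high price: 0.
The best (smallest) of these is -2.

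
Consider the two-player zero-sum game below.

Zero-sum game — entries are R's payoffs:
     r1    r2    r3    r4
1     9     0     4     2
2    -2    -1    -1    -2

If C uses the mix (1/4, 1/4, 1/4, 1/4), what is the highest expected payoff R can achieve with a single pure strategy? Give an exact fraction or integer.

1: (9)·(1/4) + (0)·(1/4) + (4)·(1/4) + (2)·(1/4) = 15/4.
2: (-2)·(1/4) + (-1)·(1/4) + (-1)·(1/4) + (-2)·(1/4) = -3/2.
The best pure response is 1 with expected payoff 15/4.

15/4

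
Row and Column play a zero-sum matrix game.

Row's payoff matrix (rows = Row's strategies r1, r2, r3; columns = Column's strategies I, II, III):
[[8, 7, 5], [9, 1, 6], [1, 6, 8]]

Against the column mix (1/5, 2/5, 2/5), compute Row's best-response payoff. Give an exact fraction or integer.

32/5

r1: (8)·(1/5) + (7)·(2/5) + (5)·(2/5) = 32/5.
r2: (9)·(1/5) + (1)·(2/5) + (6)·(2/5) = 23/5.
r3: (1)·(1/5) + (6)·(2/5) + (8)·(2/5) = 29/5.
The best pure response is r1 with expected payoff 32/5.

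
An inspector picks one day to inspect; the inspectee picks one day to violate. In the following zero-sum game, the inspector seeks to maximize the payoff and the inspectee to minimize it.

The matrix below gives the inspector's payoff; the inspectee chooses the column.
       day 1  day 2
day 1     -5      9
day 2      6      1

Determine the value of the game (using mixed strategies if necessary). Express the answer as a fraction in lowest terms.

59/19

Row minima are -5 and 1, so the inspector's maximin is 1; column maxima are 6 and 9, so the inspectee's minimax is 6. These differ, so the equilibrium is in mixed strategies.
Let the inspector play day 1 with probability p. The inspectee is indifferent when −5p + 6(1−p) = 9p + (1−p), giving p = 5/19.
Let the inspectee play day 1 with probability q. The inspector is indifferent when −5q + 9(1−q) = 6q + (1−q), giving q = 8/19.
The value is -5·(8/19) + (9)·(11/19) = 59/19.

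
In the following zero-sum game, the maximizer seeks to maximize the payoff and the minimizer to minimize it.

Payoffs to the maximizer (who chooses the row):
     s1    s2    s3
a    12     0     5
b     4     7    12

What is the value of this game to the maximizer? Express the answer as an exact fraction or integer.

Column s3 is strictly dominated by s2 for the minimizer (it gives the maximizer more in every row).
The remaining 2×2 game on (a, b) × (s1, s2) has no saddle point. Let the maximizer play a with probability p; indifference gives 12p + 4(1−p) = 7(1−p), so p = 1/5.
Similarly the minimizer's optimal q on s1 is 7/15, and the value is 12·(7/15) + (0)·(8/15) = 28/5.

28/5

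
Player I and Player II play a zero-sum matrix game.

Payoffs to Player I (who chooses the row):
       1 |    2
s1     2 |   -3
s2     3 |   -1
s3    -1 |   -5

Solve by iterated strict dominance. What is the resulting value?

-1

Row s3 is strictly dominated by row s1 (2>-1, -3>-5); eliminate s3.
Row s1 is strictly dominated by row s2 (3>2, -1>-3); eliminate s1.
Column 1 is strictly dominated by 2 for Player II (-1<3); eliminate 1.
Only (s2, 2) remains, with payoff -1.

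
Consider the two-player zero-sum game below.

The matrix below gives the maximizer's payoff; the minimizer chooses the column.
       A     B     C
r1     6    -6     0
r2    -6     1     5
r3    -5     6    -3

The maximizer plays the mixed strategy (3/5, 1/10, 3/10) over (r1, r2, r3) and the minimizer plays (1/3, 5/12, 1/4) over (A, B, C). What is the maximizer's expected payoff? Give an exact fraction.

-37/120

Against (1/3, 5/12, 1/4), each row's expected payoff is r1: -1/2; r2: -1/3; r3: 1/12.
Taking the (3/5, 1/10, 3/10)-weighted average: (3/5)·(-1/2) + (1/10)·(-1/3) + (3/10)·(1/12) = -37/120.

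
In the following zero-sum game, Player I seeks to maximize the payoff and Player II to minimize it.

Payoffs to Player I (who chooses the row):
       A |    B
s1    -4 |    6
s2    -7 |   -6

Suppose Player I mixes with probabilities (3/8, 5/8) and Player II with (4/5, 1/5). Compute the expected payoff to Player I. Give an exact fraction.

Against (4/5, 1/5), each row's expected payoff is s1: -2; s2: -34/5.
Taking the (3/8, 5/8)-weighted average: (3/8)·(-2) + (5/8)·(-34/5) = -5.

-5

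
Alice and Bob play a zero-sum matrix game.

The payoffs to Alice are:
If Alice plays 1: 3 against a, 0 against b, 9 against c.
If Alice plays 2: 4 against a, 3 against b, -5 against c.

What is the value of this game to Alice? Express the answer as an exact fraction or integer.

27/17

Column a is strictly dominated by b for Bob (it gives Alice more in every row).
The remaining 2×2 game on (1, 2) × (b, c) has no saddle point. Let Alice play 1 with probability p; indifference gives 3(1−p) = 9p − 5(1−p), so p = 8/17.
Similarly Bob's optimal q on b is 14/17, and the value is 0·(14/17) + (9)·(3/17) = 27/17.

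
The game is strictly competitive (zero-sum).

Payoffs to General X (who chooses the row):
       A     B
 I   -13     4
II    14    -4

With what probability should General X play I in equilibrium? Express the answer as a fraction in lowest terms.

Row minima are -13 and -4, so General X's maximin is -4; column maxima are 14 and 4, so General Y's minimax is 4. These differ, so the equilibrium is in mixed strategies.
Let General X play I with probability p. General Y is indifferent when −13p + 14(1−p) = 4p − 4(1−p), giving p = 18/35.

18/35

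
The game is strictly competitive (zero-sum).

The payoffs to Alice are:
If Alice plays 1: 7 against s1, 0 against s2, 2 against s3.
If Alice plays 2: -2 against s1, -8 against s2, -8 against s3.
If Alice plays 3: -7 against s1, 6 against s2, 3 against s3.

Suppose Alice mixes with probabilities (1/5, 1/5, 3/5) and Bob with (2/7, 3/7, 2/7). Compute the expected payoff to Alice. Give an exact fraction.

4/35

Against (2/7, 3/7, 2/7), each row's expected payoff is 1: 18/7; 2: -44/7; 3: 10/7.
Taking the (1/5, 1/5, 3/5)-weighted average: (1/5)·(18/7) + (1/5)·(-44/7) + (3/5)·(10/7) = 4/35.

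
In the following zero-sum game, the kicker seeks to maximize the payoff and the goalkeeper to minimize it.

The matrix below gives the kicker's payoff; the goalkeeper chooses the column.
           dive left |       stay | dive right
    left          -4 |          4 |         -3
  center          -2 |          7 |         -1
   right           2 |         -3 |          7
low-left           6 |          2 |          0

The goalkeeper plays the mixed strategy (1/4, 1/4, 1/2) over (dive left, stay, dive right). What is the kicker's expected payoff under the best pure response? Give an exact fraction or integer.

left: (-4)·(1/4) + (4)·(1/4) + (-3)·(1/2) = -3/2.
center: (-2)·(1/4) + (7)·(1/4) + (-1)·(1/2) = 3/4.
right: (2)·(1/4) + (-3)·(1/4) + (7)·(1/2) = 13/4.
low-left: (6)·(1/4) + (2)·(1/4) + (0)·(1/2) = 2.
The best pure response is right with expected payoff 13/4.

13/4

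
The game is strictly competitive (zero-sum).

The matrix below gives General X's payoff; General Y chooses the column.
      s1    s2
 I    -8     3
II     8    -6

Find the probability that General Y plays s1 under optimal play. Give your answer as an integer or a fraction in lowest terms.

Row minima are -8 and -6, so General X's maximin is -6; column maxima are 8 and 3, so General Y's minimax is 3. These differ, so the equilibrium is in mixed strategies.
Let General Y play s1 with probability q. General X is indifferent when −8q + 3(1−q) = 8q − 6(1−q), giving q = 9/25.

9/25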